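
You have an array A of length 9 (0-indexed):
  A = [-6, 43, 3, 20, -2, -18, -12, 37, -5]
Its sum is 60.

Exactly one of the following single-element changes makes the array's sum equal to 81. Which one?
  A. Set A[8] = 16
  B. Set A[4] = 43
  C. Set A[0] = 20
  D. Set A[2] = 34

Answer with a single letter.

Option A: A[8] -5->16, delta=21, new_sum=60+(21)=81 <-- matches target
Option B: A[4] -2->43, delta=45, new_sum=60+(45)=105
Option C: A[0] -6->20, delta=26, new_sum=60+(26)=86
Option D: A[2] 3->34, delta=31, new_sum=60+(31)=91

Answer: A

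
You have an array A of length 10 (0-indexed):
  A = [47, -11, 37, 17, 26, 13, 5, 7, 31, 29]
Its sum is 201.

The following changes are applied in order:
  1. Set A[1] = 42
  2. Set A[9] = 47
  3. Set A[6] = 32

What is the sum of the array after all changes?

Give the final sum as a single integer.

Initial sum: 201
Change 1: A[1] -11 -> 42, delta = 53, sum = 254
Change 2: A[9] 29 -> 47, delta = 18, sum = 272
Change 3: A[6] 5 -> 32, delta = 27, sum = 299

Answer: 299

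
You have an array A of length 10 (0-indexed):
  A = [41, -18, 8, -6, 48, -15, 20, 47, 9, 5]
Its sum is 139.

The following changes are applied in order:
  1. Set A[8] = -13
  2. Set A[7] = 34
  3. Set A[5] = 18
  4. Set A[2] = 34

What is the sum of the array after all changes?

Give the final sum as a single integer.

Initial sum: 139
Change 1: A[8] 9 -> -13, delta = -22, sum = 117
Change 2: A[7] 47 -> 34, delta = -13, sum = 104
Change 3: A[5] -15 -> 18, delta = 33, sum = 137
Change 4: A[2] 8 -> 34, delta = 26, sum = 163

Answer: 163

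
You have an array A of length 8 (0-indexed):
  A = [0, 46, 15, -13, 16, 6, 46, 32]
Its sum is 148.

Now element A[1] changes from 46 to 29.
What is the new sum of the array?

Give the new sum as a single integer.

Old value at index 1: 46
New value at index 1: 29
Delta = 29 - 46 = -17
New sum = old_sum + delta = 148 + (-17) = 131

Answer: 131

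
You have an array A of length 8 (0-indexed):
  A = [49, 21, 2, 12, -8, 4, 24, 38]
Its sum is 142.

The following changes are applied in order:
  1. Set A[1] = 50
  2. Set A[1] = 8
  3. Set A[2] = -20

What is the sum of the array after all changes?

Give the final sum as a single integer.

Answer: 107

Derivation:
Initial sum: 142
Change 1: A[1] 21 -> 50, delta = 29, sum = 171
Change 2: A[1] 50 -> 8, delta = -42, sum = 129
Change 3: A[2] 2 -> -20, delta = -22, sum = 107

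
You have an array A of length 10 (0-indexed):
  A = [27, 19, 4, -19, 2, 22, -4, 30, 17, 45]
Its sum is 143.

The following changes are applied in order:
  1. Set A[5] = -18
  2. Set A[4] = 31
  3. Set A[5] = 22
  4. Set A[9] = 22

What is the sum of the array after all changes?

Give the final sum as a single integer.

Initial sum: 143
Change 1: A[5] 22 -> -18, delta = -40, sum = 103
Change 2: A[4] 2 -> 31, delta = 29, sum = 132
Change 3: A[5] -18 -> 22, delta = 40, sum = 172
Change 4: A[9] 45 -> 22, delta = -23, sum = 149

Answer: 149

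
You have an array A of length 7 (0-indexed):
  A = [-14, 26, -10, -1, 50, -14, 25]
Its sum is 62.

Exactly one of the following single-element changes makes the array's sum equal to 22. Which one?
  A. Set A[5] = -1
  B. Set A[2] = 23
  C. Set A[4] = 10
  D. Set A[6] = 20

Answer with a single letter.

Option A: A[5] -14->-1, delta=13, new_sum=62+(13)=75
Option B: A[2] -10->23, delta=33, new_sum=62+(33)=95
Option C: A[4] 50->10, delta=-40, new_sum=62+(-40)=22 <-- matches target
Option D: A[6] 25->20, delta=-5, new_sum=62+(-5)=57

Answer: C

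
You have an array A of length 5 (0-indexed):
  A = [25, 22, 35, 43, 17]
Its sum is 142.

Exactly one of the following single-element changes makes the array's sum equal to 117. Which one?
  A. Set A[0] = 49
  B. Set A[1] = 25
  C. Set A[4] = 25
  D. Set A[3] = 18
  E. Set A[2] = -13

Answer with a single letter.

Answer: D

Derivation:
Option A: A[0] 25->49, delta=24, new_sum=142+(24)=166
Option B: A[1] 22->25, delta=3, new_sum=142+(3)=145
Option C: A[4] 17->25, delta=8, new_sum=142+(8)=150
Option D: A[3] 43->18, delta=-25, new_sum=142+(-25)=117 <-- matches target
Option E: A[2] 35->-13, delta=-48, new_sum=142+(-48)=94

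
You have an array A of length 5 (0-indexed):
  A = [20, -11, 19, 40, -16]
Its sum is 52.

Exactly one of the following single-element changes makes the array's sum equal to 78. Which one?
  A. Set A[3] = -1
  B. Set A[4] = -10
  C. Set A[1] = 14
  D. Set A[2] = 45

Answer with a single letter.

Answer: D

Derivation:
Option A: A[3] 40->-1, delta=-41, new_sum=52+(-41)=11
Option B: A[4] -16->-10, delta=6, new_sum=52+(6)=58
Option C: A[1] -11->14, delta=25, new_sum=52+(25)=77
Option D: A[2] 19->45, delta=26, new_sum=52+(26)=78 <-- matches target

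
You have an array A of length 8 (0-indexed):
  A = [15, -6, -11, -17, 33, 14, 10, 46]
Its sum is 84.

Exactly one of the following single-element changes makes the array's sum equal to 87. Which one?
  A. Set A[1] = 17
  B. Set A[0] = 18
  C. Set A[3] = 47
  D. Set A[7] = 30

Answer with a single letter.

Option A: A[1] -6->17, delta=23, new_sum=84+(23)=107
Option B: A[0] 15->18, delta=3, new_sum=84+(3)=87 <-- matches target
Option C: A[3] -17->47, delta=64, new_sum=84+(64)=148
Option D: A[7] 46->30, delta=-16, new_sum=84+(-16)=68

Answer: B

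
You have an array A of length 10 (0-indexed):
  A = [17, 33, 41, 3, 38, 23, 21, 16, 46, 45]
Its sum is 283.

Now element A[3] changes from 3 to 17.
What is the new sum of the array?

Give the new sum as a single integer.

Answer: 297

Derivation:
Old value at index 3: 3
New value at index 3: 17
Delta = 17 - 3 = 14
New sum = old_sum + delta = 283 + (14) = 297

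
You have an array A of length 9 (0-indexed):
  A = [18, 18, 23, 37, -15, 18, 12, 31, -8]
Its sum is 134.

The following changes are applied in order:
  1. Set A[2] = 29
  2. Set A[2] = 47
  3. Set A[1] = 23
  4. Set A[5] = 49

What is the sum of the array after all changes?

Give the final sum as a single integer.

Initial sum: 134
Change 1: A[2] 23 -> 29, delta = 6, sum = 140
Change 2: A[2] 29 -> 47, delta = 18, sum = 158
Change 3: A[1] 18 -> 23, delta = 5, sum = 163
Change 4: A[5] 18 -> 49, delta = 31, sum = 194

Answer: 194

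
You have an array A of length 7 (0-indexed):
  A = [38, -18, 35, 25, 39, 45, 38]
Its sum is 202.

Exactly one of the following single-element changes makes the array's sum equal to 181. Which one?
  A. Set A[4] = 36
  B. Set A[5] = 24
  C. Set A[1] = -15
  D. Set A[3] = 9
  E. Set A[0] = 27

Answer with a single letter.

Answer: B

Derivation:
Option A: A[4] 39->36, delta=-3, new_sum=202+(-3)=199
Option B: A[5] 45->24, delta=-21, new_sum=202+(-21)=181 <-- matches target
Option C: A[1] -18->-15, delta=3, new_sum=202+(3)=205
Option D: A[3] 25->9, delta=-16, new_sum=202+(-16)=186
Option E: A[0] 38->27, delta=-11, new_sum=202+(-11)=191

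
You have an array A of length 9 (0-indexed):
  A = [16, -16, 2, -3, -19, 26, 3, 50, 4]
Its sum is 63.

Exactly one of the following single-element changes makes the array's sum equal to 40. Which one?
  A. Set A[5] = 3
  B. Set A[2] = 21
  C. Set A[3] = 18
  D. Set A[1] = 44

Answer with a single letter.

Option A: A[5] 26->3, delta=-23, new_sum=63+(-23)=40 <-- matches target
Option B: A[2] 2->21, delta=19, new_sum=63+(19)=82
Option C: A[3] -3->18, delta=21, new_sum=63+(21)=84
Option D: A[1] -16->44, delta=60, new_sum=63+(60)=123

Answer: A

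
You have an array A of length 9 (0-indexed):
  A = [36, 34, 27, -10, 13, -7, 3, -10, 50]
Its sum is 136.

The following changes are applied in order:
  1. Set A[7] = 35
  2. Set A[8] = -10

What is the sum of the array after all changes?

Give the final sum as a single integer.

Initial sum: 136
Change 1: A[7] -10 -> 35, delta = 45, sum = 181
Change 2: A[8] 50 -> -10, delta = -60, sum = 121

Answer: 121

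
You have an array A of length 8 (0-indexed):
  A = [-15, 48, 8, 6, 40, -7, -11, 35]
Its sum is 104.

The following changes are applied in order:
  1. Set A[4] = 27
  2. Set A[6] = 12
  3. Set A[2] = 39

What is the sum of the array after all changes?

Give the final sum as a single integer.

Answer: 145

Derivation:
Initial sum: 104
Change 1: A[4] 40 -> 27, delta = -13, sum = 91
Change 2: A[6] -11 -> 12, delta = 23, sum = 114
Change 3: A[2] 8 -> 39, delta = 31, sum = 145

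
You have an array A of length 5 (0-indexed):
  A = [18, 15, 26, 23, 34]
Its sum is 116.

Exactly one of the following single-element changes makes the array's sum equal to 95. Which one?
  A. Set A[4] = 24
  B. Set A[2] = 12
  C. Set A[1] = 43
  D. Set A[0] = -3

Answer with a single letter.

Answer: D

Derivation:
Option A: A[4] 34->24, delta=-10, new_sum=116+(-10)=106
Option B: A[2] 26->12, delta=-14, new_sum=116+(-14)=102
Option C: A[1] 15->43, delta=28, new_sum=116+(28)=144
Option D: A[0] 18->-3, delta=-21, new_sum=116+(-21)=95 <-- matches target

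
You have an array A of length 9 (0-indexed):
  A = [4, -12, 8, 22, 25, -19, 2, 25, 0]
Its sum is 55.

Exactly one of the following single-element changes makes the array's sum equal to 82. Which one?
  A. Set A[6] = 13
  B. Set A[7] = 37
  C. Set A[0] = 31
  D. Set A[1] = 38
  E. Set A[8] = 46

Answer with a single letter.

Answer: C

Derivation:
Option A: A[6] 2->13, delta=11, new_sum=55+(11)=66
Option B: A[7] 25->37, delta=12, new_sum=55+(12)=67
Option C: A[0] 4->31, delta=27, new_sum=55+(27)=82 <-- matches target
Option D: A[1] -12->38, delta=50, new_sum=55+(50)=105
Option E: A[8] 0->46, delta=46, new_sum=55+(46)=101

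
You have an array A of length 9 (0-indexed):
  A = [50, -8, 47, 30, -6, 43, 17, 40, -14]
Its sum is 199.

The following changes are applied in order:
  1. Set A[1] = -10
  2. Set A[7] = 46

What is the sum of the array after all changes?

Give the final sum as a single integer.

Answer: 203

Derivation:
Initial sum: 199
Change 1: A[1] -8 -> -10, delta = -2, sum = 197
Change 2: A[7] 40 -> 46, delta = 6, sum = 203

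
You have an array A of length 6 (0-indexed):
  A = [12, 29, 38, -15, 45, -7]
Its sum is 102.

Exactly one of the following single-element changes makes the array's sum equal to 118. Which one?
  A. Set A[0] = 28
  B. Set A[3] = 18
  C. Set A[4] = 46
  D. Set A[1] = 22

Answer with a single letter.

Option A: A[0] 12->28, delta=16, new_sum=102+(16)=118 <-- matches target
Option B: A[3] -15->18, delta=33, new_sum=102+(33)=135
Option C: A[4] 45->46, delta=1, new_sum=102+(1)=103
Option D: A[1] 29->22, delta=-7, new_sum=102+(-7)=95

Answer: A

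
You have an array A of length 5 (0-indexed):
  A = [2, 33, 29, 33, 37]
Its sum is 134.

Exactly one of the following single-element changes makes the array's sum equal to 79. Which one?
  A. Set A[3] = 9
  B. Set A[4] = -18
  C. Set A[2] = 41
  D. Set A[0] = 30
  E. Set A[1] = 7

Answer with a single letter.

Option A: A[3] 33->9, delta=-24, new_sum=134+(-24)=110
Option B: A[4] 37->-18, delta=-55, new_sum=134+(-55)=79 <-- matches target
Option C: A[2] 29->41, delta=12, new_sum=134+(12)=146
Option D: A[0] 2->30, delta=28, new_sum=134+(28)=162
Option E: A[1] 33->7, delta=-26, new_sum=134+(-26)=108

Answer: B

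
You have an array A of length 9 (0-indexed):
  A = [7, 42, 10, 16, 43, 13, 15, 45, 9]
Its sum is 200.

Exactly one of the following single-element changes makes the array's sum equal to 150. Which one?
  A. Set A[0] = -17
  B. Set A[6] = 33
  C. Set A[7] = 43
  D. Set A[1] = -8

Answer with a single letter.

Option A: A[0] 7->-17, delta=-24, new_sum=200+(-24)=176
Option B: A[6] 15->33, delta=18, new_sum=200+(18)=218
Option C: A[7] 45->43, delta=-2, new_sum=200+(-2)=198
Option D: A[1] 42->-8, delta=-50, new_sum=200+(-50)=150 <-- matches target

Answer: D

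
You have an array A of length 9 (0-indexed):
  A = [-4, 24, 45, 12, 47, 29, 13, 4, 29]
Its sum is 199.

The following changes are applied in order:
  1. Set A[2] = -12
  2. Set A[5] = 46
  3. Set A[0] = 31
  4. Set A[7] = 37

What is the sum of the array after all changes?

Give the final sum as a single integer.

Answer: 227

Derivation:
Initial sum: 199
Change 1: A[2] 45 -> -12, delta = -57, sum = 142
Change 2: A[5] 29 -> 46, delta = 17, sum = 159
Change 3: A[0] -4 -> 31, delta = 35, sum = 194
Change 4: A[7] 4 -> 37, delta = 33, sum = 227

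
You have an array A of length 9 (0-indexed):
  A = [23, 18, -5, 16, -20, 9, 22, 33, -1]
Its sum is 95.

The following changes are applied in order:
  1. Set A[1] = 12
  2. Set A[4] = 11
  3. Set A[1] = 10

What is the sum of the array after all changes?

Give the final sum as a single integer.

Initial sum: 95
Change 1: A[1] 18 -> 12, delta = -6, sum = 89
Change 2: A[4] -20 -> 11, delta = 31, sum = 120
Change 3: A[1] 12 -> 10, delta = -2, sum = 118

Answer: 118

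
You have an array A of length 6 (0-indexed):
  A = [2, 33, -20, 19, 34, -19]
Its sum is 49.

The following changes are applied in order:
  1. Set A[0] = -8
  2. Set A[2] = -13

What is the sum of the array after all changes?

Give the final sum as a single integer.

Initial sum: 49
Change 1: A[0] 2 -> -8, delta = -10, sum = 39
Change 2: A[2] -20 -> -13, delta = 7, sum = 46

Answer: 46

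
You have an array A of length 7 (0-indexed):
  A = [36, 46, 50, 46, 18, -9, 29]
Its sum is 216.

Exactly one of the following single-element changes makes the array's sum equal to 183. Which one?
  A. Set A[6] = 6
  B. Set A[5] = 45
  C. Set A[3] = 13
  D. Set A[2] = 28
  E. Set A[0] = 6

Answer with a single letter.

Option A: A[6] 29->6, delta=-23, new_sum=216+(-23)=193
Option B: A[5] -9->45, delta=54, new_sum=216+(54)=270
Option C: A[3] 46->13, delta=-33, new_sum=216+(-33)=183 <-- matches target
Option D: A[2] 50->28, delta=-22, new_sum=216+(-22)=194
Option E: A[0] 36->6, delta=-30, new_sum=216+(-30)=186

Answer: C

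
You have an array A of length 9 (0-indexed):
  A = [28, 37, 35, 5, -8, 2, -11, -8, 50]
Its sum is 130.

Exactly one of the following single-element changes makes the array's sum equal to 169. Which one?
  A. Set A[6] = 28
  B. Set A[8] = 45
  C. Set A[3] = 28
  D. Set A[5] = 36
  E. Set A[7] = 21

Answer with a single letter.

Answer: A

Derivation:
Option A: A[6] -11->28, delta=39, new_sum=130+(39)=169 <-- matches target
Option B: A[8] 50->45, delta=-5, new_sum=130+(-5)=125
Option C: A[3] 5->28, delta=23, new_sum=130+(23)=153
Option D: A[5] 2->36, delta=34, new_sum=130+(34)=164
Option E: A[7] -8->21, delta=29, new_sum=130+(29)=159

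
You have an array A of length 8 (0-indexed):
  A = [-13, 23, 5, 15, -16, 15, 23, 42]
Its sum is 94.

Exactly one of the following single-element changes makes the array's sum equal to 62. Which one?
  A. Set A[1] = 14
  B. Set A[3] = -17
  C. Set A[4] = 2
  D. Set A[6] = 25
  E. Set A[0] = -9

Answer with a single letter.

Option A: A[1] 23->14, delta=-9, new_sum=94+(-9)=85
Option B: A[3] 15->-17, delta=-32, new_sum=94+(-32)=62 <-- matches target
Option C: A[4] -16->2, delta=18, new_sum=94+(18)=112
Option D: A[6] 23->25, delta=2, new_sum=94+(2)=96
Option E: A[0] -13->-9, delta=4, new_sum=94+(4)=98

Answer: B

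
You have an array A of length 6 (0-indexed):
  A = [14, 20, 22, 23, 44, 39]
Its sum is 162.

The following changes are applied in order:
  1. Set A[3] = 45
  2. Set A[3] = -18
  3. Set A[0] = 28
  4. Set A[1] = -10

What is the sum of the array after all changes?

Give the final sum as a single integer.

Answer: 105

Derivation:
Initial sum: 162
Change 1: A[3] 23 -> 45, delta = 22, sum = 184
Change 2: A[3] 45 -> -18, delta = -63, sum = 121
Change 3: A[0] 14 -> 28, delta = 14, sum = 135
Change 4: A[1] 20 -> -10, delta = -30, sum = 105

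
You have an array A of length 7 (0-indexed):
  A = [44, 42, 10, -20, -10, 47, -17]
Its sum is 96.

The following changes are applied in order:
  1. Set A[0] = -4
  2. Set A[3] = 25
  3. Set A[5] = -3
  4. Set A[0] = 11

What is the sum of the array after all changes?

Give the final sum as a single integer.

Answer: 58

Derivation:
Initial sum: 96
Change 1: A[0] 44 -> -4, delta = -48, sum = 48
Change 2: A[3] -20 -> 25, delta = 45, sum = 93
Change 3: A[5] 47 -> -3, delta = -50, sum = 43
Change 4: A[0] -4 -> 11, delta = 15, sum = 58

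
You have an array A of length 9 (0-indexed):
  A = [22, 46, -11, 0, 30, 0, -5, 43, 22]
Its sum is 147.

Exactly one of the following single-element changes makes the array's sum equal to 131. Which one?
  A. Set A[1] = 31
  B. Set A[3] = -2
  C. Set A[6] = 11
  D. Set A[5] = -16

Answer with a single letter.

Option A: A[1] 46->31, delta=-15, new_sum=147+(-15)=132
Option B: A[3] 0->-2, delta=-2, new_sum=147+(-2)=145
Option C: A[6] -5->11, delta=16, new_sum=147+(16)=163
Option D: A[5] 0->-16, delta=-16, new_sum=147+(-16)=131 <-- matches target

Answer: D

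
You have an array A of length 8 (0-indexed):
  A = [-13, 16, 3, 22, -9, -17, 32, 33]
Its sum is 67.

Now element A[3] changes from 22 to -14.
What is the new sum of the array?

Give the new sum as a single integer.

Answer: 31

Derivation:
Old value at index 3: 22
New value at index 3: -14
Delta = -14 - 22 = -36
New sum = old_sum + delta = 67 + (-36) = 31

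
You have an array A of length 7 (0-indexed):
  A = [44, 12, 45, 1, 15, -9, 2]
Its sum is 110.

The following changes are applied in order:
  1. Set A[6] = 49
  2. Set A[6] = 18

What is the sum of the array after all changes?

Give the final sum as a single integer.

Initial sum: 110
Change 1: A[6] 2 -> 49, delta = 47, sum = 157
Change 2: A[6] 49 -> 18, delta = -31, sum = 126

Answer: 126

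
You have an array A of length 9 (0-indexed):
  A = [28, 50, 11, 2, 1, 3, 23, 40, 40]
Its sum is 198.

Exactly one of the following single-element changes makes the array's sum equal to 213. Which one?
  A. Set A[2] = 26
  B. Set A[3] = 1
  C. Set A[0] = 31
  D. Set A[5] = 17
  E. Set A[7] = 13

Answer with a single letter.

Option A: A[2] 11->26, delta=15, new_sum=198+(15)=213 <-- matches target
Option B: A[3] 2->1, delta=-1, new_sum=198+(-1)=197
Option C: A[0] 28->31, delta=3, new_sum=198+(3)=201
Option D: A[5] 3->17, delta=14, new_sum=198+(14)=212
Option E: A[7] 40->13, delta=-27, new_sum=198+(-27)=171

Answer: A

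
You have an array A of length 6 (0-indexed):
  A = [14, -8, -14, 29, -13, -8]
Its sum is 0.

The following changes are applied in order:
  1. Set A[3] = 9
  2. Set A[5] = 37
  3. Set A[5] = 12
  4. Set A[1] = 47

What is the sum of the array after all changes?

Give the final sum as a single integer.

Answer: 55

Derivation:
Initial sum: 0
Change 1: A[3] 29 -> 9, delta = -20, sum = -20
Change 2: A[5] -8 -> 37, delta = 45, sum = 25
Change 3: A[5] 37 -> 12, delta = -25, sum = 0
Change 4: A[1] -8 -> 47, delta = 55, sum = 55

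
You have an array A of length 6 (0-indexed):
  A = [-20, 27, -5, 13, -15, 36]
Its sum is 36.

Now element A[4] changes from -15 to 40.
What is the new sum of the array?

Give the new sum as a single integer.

Old value at index 4: -15
New value at index 4: 40
Delta = 40 - -15 = 55
New sum = old_sum + delta = 36 + (55) = 91

Answer: 91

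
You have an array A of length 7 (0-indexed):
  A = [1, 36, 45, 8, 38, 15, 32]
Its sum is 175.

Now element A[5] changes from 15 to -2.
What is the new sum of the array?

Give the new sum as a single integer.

Old value at index 5: 15
New value at index 5: -2
Delta = -2 - 15 = -17
New sum = old_sum + delta = 175 + (-17) = 158

Answer: 158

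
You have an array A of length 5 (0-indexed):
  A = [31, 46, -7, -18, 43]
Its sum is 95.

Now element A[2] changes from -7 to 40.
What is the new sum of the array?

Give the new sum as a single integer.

Answer: 142

Derivation:
Old value at index 2: -7
New value at index 2: 40
Delta = 40 - -7 = 47
New sum = old_sum + delta = 95 + (47) = 142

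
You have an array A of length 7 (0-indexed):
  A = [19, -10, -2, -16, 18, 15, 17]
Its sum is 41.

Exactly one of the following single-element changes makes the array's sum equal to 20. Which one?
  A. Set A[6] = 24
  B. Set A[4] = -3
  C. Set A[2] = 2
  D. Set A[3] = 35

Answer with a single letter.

Answer: B

Derivation:
Option A: A[6] 17->24, delta=7, new_sum=41+(7)=48
Option B: A[4] 18->-3, delta=-21, new_sum=41+(-21)=20 <-- matches target
Option C: A[2] -2->2, delta=4, new_sum=41+(4)=45
Option D: A[3] -16->35, delta=51, new_sum=41+(51)=92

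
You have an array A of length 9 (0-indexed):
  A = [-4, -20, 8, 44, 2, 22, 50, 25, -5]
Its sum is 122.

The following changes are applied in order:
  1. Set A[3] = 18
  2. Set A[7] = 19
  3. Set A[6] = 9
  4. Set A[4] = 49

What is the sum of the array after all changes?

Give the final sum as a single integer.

Answer: 96

Derivation:
Initial sum: 122
Change 1: A[3] 44 -> 18, delta = -26, sum = 96
Change 2: A[7] 25 -> 19, delta = -6, sum = 90
Change 3: A[6] 50 -> 9, delta = -41, sum = 49
Change 4: A[4] 2 -> 49, delta = 47, sum = 96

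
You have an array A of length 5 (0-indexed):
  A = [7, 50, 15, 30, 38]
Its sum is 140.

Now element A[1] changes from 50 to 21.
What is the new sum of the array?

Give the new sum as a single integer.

Answer: 111

Derivation:
Old value at index 1: 50
New value at index 1: 21
Delta = 21 - 50 = -29
New sum = old_sum + delta = 140 + (-29) = 111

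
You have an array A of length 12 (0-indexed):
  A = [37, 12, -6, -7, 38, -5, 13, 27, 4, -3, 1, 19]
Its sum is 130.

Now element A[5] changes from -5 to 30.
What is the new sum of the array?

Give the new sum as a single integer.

Answer: 165

Derivation:
Old value at index 5: -5
New value at index 5: 30
Delta = 30 - -5 = 35
New sum = old_sum + delta = 130 + (35) = 165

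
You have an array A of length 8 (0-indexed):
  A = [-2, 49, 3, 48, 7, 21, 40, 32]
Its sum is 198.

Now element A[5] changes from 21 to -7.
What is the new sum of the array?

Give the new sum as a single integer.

Old value at index 5: 21
New value at index 5: -7
Delta = -7 - 21 = -28
New sum = old_sum + delta = 198 + (-28) = 170

Answer: 170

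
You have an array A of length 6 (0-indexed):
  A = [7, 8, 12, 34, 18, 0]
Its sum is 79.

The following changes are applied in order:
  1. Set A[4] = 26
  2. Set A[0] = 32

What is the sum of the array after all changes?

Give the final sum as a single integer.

Answer: 112

Derivation:
Initial sum: 79
Change 1: A[4] 18 -> 26, delta = 8, sum = 87
Change 2: A[0] 7 -> 32, delta = 25, sum = 112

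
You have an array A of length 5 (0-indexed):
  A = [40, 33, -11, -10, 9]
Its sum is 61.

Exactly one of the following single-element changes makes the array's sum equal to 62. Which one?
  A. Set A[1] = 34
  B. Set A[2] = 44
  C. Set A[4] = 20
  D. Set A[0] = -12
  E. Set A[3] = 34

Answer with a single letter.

Option A: A[1] 33->34, delta=1, new_sum=61+(1)=62 <-- matches target
Option B: A[2] -11->44, delta=55, new_sum=61+(55)=116
Option C: A[4] 9->20, delta=11, new_sum=61+(11)=72
Option D: A[0] 40->-12, delta=-52, new_sum=61+(-52)=9
Option E: A[3] -10->34, delta=44, new_sum=61+(44)=105

Answer: A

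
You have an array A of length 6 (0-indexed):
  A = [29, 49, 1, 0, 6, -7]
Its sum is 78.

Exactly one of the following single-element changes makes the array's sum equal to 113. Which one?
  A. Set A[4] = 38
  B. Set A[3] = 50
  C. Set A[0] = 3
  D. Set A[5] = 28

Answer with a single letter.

Option A: A[4] 6->38, delta=32, new_sum=78+(32)=110
Option B: A[3] 0->50, delta=50, new_sum=78+(50)=128
Option C: A[0] 29->3, delta=-26, new_sum=78+(-26)=52
Option D: A[5] -7->28, delta=35, new_sum=78+(35)=113 <-- matches target

Answer: D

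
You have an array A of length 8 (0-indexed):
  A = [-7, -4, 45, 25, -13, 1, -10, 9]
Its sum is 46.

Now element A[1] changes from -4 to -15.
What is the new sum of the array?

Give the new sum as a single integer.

Old value at index 1: -4
New value at index 1: -15
Delta = -15 - -4 = -11
New sum = old_sum + delta = 46 + (-11) = 35

Answer: 35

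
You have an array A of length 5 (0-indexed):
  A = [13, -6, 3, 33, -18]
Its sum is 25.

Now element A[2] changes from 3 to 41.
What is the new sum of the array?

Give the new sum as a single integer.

Answer: 63

Derivation:
Old value at index 2: 3
New value at index 2: 41
Delta = 41 - 3 = 38
New sum = old_sum + delta = 25 + (38) = 63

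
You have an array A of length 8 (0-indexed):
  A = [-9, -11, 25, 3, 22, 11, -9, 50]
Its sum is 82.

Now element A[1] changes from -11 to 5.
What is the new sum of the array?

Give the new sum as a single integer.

Answer: 98

Derivation:
Old value at index 1: -11
New value at index 1: 5
Delta = 5 - -11 = 16
New sum = old_sum + delta = 82 + (16) = 98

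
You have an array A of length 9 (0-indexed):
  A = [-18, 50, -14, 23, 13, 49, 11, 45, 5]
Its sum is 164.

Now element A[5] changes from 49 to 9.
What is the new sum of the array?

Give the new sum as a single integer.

Answer: 124

Derivation:
Old value at index 5: 49
New value at index 5: 9
Delta = 9 - 49 = -40
New sum = old_sum + delta = 164 + (-40) = 124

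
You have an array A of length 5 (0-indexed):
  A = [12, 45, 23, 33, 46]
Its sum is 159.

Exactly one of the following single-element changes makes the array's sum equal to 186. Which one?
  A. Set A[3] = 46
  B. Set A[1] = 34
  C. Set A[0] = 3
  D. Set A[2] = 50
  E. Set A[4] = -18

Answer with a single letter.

Answer: D

Derivation:
Option A: A[3] 33->46, delta=13, new_sum=159+(13)=172
Option B: A[1] 45->34, delta=-11, new_sum=159+(-11)=148
Option C: A[0] 12->3, delta=-9, new_sum=159+(-9)=150
Option D: A[2] 23->50, delta=27, new_sum=159+(27)=186 <-- matches target
Option E: A[4] 46->-18, delta=-64, new_sum=159+(-64)=95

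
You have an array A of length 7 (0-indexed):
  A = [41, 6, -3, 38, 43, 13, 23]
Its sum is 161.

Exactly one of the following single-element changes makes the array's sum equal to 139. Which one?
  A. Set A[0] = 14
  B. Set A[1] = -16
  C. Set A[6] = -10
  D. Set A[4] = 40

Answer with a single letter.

Option A: A[0] 41->14, delta=-27, new_sum=161+(-27)=134
Option B: A[1] 6->-16, delta=-22, new_sum=161+(-22)=139 <-- matches target
Option C: A[6] 23->-10, delta=-33, new_sum=161+(-33)=128
Option D: A[4] 43->40, delta=-3, new_sum=161+(-3)=158

Answer: B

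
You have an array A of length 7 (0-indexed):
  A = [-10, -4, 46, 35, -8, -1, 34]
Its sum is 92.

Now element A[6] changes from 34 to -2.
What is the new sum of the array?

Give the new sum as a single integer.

Answer: 56

Derivation:
Old value at index 6: 34
New value at index 6: -2
Delta = -2 - 34 = -36
New sum = old_sum + delta = 92 + (-36) = 56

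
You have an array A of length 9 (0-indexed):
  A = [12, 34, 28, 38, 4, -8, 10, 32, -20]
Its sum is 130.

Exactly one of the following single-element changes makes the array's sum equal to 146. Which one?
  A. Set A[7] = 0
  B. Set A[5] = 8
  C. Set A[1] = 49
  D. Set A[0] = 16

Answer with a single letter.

Option A: A[7] 32->0, delta=-32, new_sum=130+(-32)=98
Option B: A[5] -8->8, delta=16, new_sum=130+(16)=146 <-- matches target
Option C: A[1] 34->49, delta=15, new_sum=130+(15)=145
Option D: A[0] 12->16, delta=4, new_sum=130+(4)=134

Answer: B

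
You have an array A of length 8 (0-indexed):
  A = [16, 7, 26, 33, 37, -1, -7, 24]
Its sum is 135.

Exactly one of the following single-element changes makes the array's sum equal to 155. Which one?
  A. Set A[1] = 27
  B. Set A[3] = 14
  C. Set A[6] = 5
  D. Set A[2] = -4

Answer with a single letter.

Answer: A

Derivation:
Option A: A[1] 7->27, delta=20, new_sum=135+(20)=155 <-- matches target
Option B: A[3] 33->14, delta=-19, new_sum=135+(-19)=116
Option C: A[6] -7->5, delta=12, new_sum=135+(12)=147
Option D: A[2] 26->-4, delta=-30, new_sum=135+(-30)=105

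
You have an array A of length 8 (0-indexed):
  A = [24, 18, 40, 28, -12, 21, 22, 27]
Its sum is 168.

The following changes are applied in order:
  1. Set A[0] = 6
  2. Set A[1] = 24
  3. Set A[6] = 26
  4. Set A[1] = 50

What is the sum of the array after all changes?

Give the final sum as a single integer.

Initial sum: 168
Change 1: A[0] 24 -> 6, delta = -18, sum = 150
Change 2: A[1] 18 -> 24, delta = 6, sum = 156
Change 3: A[6] 22 -> 26, delta = 4, sum = 160
Change 4: A[1] 24 -> 50, delta = 26, sum = 186

Answer: 186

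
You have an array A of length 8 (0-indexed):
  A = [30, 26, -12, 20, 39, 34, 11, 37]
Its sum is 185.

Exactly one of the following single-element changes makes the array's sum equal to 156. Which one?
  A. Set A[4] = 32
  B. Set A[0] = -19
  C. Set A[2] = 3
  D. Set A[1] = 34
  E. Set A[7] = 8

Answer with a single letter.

Option A: A[4] 39->32, delta=-7, new_sum=185+(-7)=178
Option B: A[0] 30->-19, delta=-49, new_sum=185+(-49)=136
Option C: A[2] -12->3, delta=15, new_sum=185+(15)=200
Option D: A[1] 26->34, delta=8, new_sum=185+(8)=193
Option E: A[7] 37->8, delta=-29, new_sum=185+(-29)=156 <-- matches target

Answer: E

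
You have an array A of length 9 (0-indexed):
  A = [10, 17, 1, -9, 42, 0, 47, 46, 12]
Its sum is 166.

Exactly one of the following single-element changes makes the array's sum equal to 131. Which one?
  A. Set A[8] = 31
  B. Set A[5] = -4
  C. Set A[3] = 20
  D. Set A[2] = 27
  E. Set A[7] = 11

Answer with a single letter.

Answer: E

Derivation:
Option A: A[8] 12->31, delta=19, new_sum=166+(19)=185
Option B: A[5] 0->-4, delta=-4, new_sum=166+(-4)=162
Option C: A[3] -9->20, delta=29, new_sum=166+(29)=195
Option D: A[2] 1->27, delta=26, new_sum=166+(26)=192
Option E: A[7] 46->11, delta=-35, new_sum=166+(-35)=131 <-- matches target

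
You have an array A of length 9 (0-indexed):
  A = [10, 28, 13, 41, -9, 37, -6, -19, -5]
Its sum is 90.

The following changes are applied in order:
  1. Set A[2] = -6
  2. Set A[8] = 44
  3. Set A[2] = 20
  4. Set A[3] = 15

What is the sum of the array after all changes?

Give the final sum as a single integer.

Answer: 120

Derivation:
Initial sum: 90
Change 1: A[2] 13 -> -6, delta = -19, sum = 71
Change 2: A[8] -5 -> 44, delta = 49, sum = 120
Change 3: A[2] -6 -> 20, delta = 26, sum = 146
Change 4: A[3] 41 -> 15, delta = -26, sum = 120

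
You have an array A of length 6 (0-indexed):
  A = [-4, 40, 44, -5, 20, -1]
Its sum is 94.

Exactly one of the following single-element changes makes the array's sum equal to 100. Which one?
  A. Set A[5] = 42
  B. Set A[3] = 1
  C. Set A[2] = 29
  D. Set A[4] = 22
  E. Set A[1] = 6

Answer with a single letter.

Answer: B

Derivation:
Option A: A[5] -1->42, delta=43, new_sum=94+(43)=137
Option B: A[3] -5->1, delta=6, new_sum=94+(6)=100 <-- matches target
Option C: A[2] 44->29, delta=-15, new_sum=94+(-15)=79
Option D: A[4] 20->22, delta=2, new_sum=94+(2)=96
Option E: A[1] 40->6, delta=-34, new_sum=94+(-34)=60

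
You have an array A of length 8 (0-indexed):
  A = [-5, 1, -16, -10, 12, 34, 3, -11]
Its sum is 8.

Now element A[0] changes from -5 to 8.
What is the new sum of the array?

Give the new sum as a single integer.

Old value at index 0: -5
New value at index 0: 8
Delta = 8 - -5 = 13
New sum = old_sum + delta = 8 + (13) = 21

Answer: 21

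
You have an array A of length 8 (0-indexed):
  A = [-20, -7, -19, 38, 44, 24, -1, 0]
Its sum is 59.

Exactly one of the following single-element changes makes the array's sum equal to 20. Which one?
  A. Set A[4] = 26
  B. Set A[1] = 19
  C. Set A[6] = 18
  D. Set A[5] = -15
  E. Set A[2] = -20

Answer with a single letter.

Answer: D

Derivation:
Option A: A[4] 44->26, delta=-18, new_sum=59+(-18)=41
Option B: A[1] -7->19, delta=26, new_sum=59+(26)=85
Option C: A[6] -1->18, delta=19, new_sum=59+(19)=78
Option D: A[5] 24->-15, delta=-39, new_sum=59+(-39)=20 <-- matches target
Option E: A[2] -19->-20, delta=-1, new_sum=59+(-1)=58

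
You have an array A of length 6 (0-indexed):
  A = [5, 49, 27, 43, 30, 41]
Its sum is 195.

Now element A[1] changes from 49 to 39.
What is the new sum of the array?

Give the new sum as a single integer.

Old value at index 1: 49
New value at index 1: 39
Delta = 39 - 49 = -10
New sum = old_sum + delta = 195 + (-10) = 185

Answer: 185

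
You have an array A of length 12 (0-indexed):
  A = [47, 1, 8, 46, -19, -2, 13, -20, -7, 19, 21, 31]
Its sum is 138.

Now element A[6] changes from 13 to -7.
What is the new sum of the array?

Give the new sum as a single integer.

Answer: 118

Derivation:
Old value at index 6: 13
New value at index 6: -7
Delta = -7 - 13 = -20
New sum = old_sum + delta = 138 + (-20) = 118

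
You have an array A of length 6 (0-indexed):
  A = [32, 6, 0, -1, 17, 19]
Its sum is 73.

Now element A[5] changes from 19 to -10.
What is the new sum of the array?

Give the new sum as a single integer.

Answer: 44

Derivation:
Old value at index 5: 19
New value at index 5: -10
Delta = -10 - 19 = -29
New sum = old_sum + delta = 73 + (-29) = 44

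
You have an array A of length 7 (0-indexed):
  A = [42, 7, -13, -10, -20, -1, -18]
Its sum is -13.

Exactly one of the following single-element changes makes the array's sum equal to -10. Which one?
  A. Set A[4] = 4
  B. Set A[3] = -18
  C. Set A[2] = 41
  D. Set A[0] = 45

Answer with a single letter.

Answer: D

Derivation:
Option A: A[4] -20->4, delta=24, new_sum=-13+(24)=11
Option B: A[3] -10->-18, delta=-8, new_sum=-13+(-8)=-21
Option C: A[2] -13->41, delta=54, new_sum=-13+(54)=41
Option D: A[0] 42->45, delta=3, new_sum=-13+(3)=-10 <-- matches target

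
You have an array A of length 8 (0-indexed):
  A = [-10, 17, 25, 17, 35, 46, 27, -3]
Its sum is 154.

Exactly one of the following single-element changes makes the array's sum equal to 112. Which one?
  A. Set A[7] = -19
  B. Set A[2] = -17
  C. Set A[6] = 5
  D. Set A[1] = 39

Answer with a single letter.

Option A: A[7] -3->-19, delta=-16, new_sum=154+(-16)=138
Option B: A[2] 25->-17, delta=-42, new_sum=154+(-42)=112 <-- matches target
Option C: A[6] 27->5, delta=-22, new_sum=154+(-22)=132
Option D: A[1] 17->39, delta=22, new_sum=154+(22)=176

Answer: B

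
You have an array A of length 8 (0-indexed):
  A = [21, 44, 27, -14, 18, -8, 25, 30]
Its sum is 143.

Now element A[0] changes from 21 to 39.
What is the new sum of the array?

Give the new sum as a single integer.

Old value at index 0: 21
New value at index 0: 39
Delta = 39 - 21 = 18
New sum = old_sum + delta = 143 + (18) = 161

Answer: 161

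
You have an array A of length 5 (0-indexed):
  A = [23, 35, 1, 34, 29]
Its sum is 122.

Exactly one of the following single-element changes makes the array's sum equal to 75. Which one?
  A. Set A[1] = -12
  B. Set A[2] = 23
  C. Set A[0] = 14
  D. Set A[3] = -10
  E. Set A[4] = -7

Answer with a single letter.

Answer: A

Derivation:
Option A: A[1] 35->-12, delta=-47, new_sum=122+(-47)=75 <-- matches target
Option B: A[2] 1->23, delta=22, new_sum=122+(22)=144
Option C: A[0] 23->14, delta=-9, new_sum=122+(-9)=113
Option D: A[3] 34->-10, delta=-44, new_sum=122+(-44)=78
Option E: A[4] 29->-7, delta=-36, new_sum=122+(-36)=86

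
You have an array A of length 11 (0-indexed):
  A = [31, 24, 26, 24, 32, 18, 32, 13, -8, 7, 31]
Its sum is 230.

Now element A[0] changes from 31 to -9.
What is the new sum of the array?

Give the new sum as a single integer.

Old value at index 0: 31
New value at index 0: -9
Delta = -9 - 31 = -40
New sum = old_sum + delta = 230 + (-40) = 190

Answer: 190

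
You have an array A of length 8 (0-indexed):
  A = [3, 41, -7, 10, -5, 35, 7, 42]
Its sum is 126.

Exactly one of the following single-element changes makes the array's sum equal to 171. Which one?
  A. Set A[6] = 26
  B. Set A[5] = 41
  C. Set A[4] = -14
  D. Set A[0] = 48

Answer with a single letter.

Answer: D

Derivation:
Option A: A[6] 7->26, delta=19, new_sum=126+(19)=145
Option B: A[5] 35->41, delta=6, new_sum=126+(6)=132
Option C: A[4] -5->-14, delta=-9, new_sum=126+(-9)=117
Option D: A[0] 3->48, delta=45, new_sum=126+(45)=171 <-- matches target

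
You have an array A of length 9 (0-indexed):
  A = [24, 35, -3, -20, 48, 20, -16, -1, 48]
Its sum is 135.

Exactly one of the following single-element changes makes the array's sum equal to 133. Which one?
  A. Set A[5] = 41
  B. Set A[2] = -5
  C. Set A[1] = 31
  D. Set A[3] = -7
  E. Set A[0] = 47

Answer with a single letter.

Option A: A[5] 20->41, delta=21, new_sum=135+(21)=156
Option B: A[2] -3->-5, delta=-2, new_sum=135+(-2)=133 <-- matches target
Option C: A[1] 35->31, delta=-4, new_sum=135+(-4)=131
Option D: A[3] -20->-7, delta=13, new_sum=135+(13)=148
Option E: A[0] 24->47, delta=23, new_sum=135+(23)=158

Answer: B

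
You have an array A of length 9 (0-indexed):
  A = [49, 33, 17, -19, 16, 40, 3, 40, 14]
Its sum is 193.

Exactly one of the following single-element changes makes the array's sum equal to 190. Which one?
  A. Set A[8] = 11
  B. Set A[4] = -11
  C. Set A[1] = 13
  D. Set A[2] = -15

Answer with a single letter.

Option A: A[8] 14->11, delta=-3, new_sum=193+(-3)=190 <-- matches target
Option B: A[4] 16->-11, delta=-27, new_sum=193+(-27)=166
Option C: A[1] 33->13, delta=-20, new_sum=193+(-20)=173
Option D: A[2] 17->-15, delta=-32, new_sum=193+(-32)=161

Answer: A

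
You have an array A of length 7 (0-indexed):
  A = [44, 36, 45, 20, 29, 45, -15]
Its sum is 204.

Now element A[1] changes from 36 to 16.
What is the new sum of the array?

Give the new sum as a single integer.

Old value at index 1: 36
New value at index 1: 16
Delta = 16 - 36 = -20
New sum = old_sum + delta = 204 + (-20) = 184

Answer: 184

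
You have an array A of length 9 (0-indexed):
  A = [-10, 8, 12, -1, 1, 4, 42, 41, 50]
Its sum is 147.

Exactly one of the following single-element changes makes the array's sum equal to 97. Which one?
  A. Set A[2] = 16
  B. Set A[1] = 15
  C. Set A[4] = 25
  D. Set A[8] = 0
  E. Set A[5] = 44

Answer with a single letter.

Answer: D

Derivation:
Option A: A[2] 12->16, delta=4, new_sum=147+(4)=151
Option B: A[1] 8->15, delta=7, new_sum=147+(7)=154
Option C: A[4] 1->25, delta=24, new_sum=147+(24)=171
Option D: A[8] 50->0, delta=-50, new_sum=147+(-50)=97 <-- matches target
Option E: A[5] 4->44, delta=40, new_sum=147+(40)=187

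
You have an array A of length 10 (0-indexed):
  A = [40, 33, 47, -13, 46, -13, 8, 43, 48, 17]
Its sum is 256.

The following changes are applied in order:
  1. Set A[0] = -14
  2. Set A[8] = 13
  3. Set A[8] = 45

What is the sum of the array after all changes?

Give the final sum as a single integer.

Answer: 199

Derivation:
Initial sum: 256
Change 1: A[0] 40 -> -14, delta = -54, sum = 202
Change 2: A[8] 48 -> 13, delta = -35, sum = 167
Change 3: A[8] 13 -> 45, delta = 32, sum = 199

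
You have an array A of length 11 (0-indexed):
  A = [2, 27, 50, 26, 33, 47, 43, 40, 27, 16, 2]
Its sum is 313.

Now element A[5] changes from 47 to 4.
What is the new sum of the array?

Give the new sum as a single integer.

Answer: 270

Derivation:
Old value at index 5: 47
New value at index 5: 4
Delta = 4 - 47 = -43
New sum = old_sum + delta = 313 + (-43) = 270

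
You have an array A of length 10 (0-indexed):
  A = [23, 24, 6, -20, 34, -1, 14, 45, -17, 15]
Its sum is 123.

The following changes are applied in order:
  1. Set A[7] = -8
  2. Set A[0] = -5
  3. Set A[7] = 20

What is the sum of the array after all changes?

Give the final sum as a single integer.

Answer: 70

Derivation:
Initial sum: 123
Change 1: A[7] 45 -> -8, delta = -53, sum = 70
Change 2: A[0] 23 -> -5, delta = -28, sum = 42
Change 3: A[7] -8 -> 20, delta = 28, sum = 70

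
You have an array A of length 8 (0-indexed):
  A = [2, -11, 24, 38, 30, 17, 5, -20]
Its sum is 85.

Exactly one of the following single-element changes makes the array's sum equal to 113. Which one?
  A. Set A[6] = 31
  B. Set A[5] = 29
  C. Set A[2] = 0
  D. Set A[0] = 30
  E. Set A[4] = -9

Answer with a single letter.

Answer: D

Derivation:
Option A: A[6] 5->31, delta=26, new_sum=85+(26)=111
Option B: A[5] 17->29, delta=12, new_sum=85+(12)=97
Option C: A[2] 24->0, delta=-24, new_sum=85+(-24)=61
Option D: A[0] 2->30, delta=28, new_sum=85+(28)=113 <-- matches target
Option E: A[4] 30->-9, delta=-39, new_sum=85+(-39)=46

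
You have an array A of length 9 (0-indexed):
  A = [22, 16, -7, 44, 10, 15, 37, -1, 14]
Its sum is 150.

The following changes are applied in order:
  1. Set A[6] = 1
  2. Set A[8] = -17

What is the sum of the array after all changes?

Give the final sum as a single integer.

Initial sum: 150
Change 1: A[6] 37 -> 1, delta = -36, sum = 114
Change 2: A[8] 14 -> -17, delta = -31, sum = 83

Answer: 83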